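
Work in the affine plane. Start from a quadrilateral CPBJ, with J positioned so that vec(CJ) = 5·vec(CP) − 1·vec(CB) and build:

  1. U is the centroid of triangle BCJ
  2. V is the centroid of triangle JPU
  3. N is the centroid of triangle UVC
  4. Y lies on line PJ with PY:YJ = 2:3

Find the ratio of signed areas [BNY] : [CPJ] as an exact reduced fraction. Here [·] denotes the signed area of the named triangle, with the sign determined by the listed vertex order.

[BNY]:[CPJ] = -124/135

Work in coordinates with C = (0, 0), P = (1, 0), B = (0, 1), J = (5, -1).
1. U is the centroid of triangle BCJ ⇒ U = (5/3, 0)
2. V is the centroid of triangle JPU ⇒ V = (23/9, -1/3)
3. N is the centroid of triangle UVC ⇒ N = (38/27, -1/9)
4. Y lies on line PJ with PY:YJ = 2:3 ⇒ Y = (13/5, -2/5)
2·[BNY] = 124/135, 2·[CPJ] = -1
[BNY]:[CPJ] = 124/135:-1 = -124/135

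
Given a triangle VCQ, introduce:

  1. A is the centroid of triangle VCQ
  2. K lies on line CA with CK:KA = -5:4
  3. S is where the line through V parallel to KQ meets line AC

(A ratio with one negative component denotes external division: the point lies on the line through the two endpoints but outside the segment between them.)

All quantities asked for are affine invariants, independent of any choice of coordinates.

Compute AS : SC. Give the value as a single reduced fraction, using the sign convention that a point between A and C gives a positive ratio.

Assign V = (0, 0), C = (1, 0), Q = (0, 1) — the answer is frame-independent, so this choice is without loss of generality.
1. A is the centroid of triangle VCQ ⇒ A = (1/3, 1/3)
2. K lies on line CA with CK:KA = -5:4 ⇒ K = (-7/3, 5/3)
3. S is where the line through V parallel to KQ meets line AC ⇒ S = (7/3, -2/3)
S = A + t·(C−A) with t = 3, so AS:SC = t:(1−t) = 3:-2

AS:SC = -3/2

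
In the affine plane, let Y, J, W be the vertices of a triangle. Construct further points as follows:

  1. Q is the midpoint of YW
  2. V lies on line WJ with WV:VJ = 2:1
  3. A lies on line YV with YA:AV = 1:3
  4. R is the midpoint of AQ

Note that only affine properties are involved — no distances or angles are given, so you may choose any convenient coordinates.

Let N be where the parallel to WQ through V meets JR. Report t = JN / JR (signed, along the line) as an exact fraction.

Assign Y = (0, 0), J = (1, 0), W = (0, 1) — the answer is frame-independent, so this choice is without loss of generality.
1. Q is the midpoint of YW ⇒ Q = (0, 1/2)
2. V lies on line WJ with WV:VJ = 2:1 ⇒ V = (2/3, 1/3)
3. A lies on line YV with YA:AV = 1:3 ⇒ A = (1/6, 1/12)
4. R is the midpoint of AQ ⇒ R = (1/12, 7/24)
through V parallel to WQ: direction (0, -1/2); meets JR at N = (2/3, 7/66)
N = J + t·(R−J) with t = 4/11

t = 4/11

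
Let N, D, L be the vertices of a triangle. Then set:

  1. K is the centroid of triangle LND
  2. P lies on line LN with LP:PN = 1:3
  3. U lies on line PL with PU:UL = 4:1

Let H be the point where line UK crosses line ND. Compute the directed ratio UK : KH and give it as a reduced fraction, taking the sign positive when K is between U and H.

UK:KH = 37/20

Work in coordinates with N = (0, 0), D = (1, 0), L = (0, 1).
1. K is the centroid of triangle LND ⇒ K = (1/3, 1/3)
2. P lies on line LN with LP:PN = 1:3 ⇒ P = (0, 3/4)
3. U lies on line PL with PU:UL = 4:1 ⇒ U = (0, 19/20)
line UK meets ND at H = (19/37, 0)
K = U + t·(H−U) with t = 37/57, so UK:KH = 37/57:20/57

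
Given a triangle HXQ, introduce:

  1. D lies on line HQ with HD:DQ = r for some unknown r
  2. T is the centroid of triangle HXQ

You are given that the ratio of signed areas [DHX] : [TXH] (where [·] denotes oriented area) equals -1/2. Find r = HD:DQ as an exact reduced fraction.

r = 1/5

Work in coordinates with H = (0, 0), X = (1, 0), Q = (0, 1).
1. With HD:DQ = r, write λ = r/(r+1) so D = H + λ·(Q−H); D is affine-linear in λ
2. T is the centroid of triangle HXQ ⇒ T = (1/3, 1/3)
Every point depending on D is an affine combination of D and λ-independent points, so each such coordinate is linear in λ; the λ² term in each signed area is a multiple of (Q−H)×(Q−H) = 0, so 2·[DHX] and 2·[TXH] are each linear in λ. Evaluating at λ=0 and λ=1:
  2·[DHX] = λ,   2·[TXH] = -1/3
So [DHX]:[TXH] = (λ) / (-1/3). Setting this equal to -1/2:
  λ = -1/2·(-1/3)  ⇒  λ = 1/6
Then r = λ/(1−λ) = (1/6)/(5/6) = 1/5. Check: with r = 1/5, D = (0, 1/6) and [DHX]:[TXH] = -1/2 as required.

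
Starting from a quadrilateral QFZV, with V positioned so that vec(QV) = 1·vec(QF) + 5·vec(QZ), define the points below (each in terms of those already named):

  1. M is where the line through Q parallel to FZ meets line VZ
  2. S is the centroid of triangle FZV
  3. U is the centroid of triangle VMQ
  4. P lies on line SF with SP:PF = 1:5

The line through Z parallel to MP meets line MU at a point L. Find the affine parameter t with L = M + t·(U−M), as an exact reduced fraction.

t = 120/197

Work in coordinates with Q = (0, 0), F = (1, 0), Z = (0, 1), V = (1, 5).
1. M is where the line through Q parallel to FZ meets line VZ ⇒ M = (-1/5, 1/5)
2. S is the centroid of triangle FZV ⇒ S = (2/3, 2)
3. U is the centroid of triangle VMQ ⇒ U = (4/15, 26/15)
4. P lies on line SF with SP:PF = 1:5 ⇒ P = (13/18, 5/3)
through Z parallel to MP: direction (83/90, 22/15); meets MU at L = (83/985, 1117/985)
L = M + t·(U−M) with t = 120/197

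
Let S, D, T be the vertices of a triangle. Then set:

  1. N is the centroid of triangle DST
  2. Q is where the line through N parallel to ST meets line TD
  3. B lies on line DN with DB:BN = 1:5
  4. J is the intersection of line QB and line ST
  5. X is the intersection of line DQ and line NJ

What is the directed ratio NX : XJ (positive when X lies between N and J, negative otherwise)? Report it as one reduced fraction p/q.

Choose coordinates S = (0, 0), D = (1, 0), T = (0, 1).
1. N is the centroid of triangle DST ⇒ N = (1/3, 1/3)
2. Q is where the line through N parallel to ST meets line TD ⇒ Q = (1/3, 2/3)
3. B lies on line DN with DB:BN = 1:5 ⇒ B = (8/9, 1/18)
4. J is the intersection of line QB and line ST ⇒ J = (0, 31/30)
5. X is the intersection of line DQ and line NJ ⇒ X = (1/33, 32/33)
X = N + t·(J−N) with t = 10/11, so NX:XJ = t:(1−t) = 10/11:1/11

NX:XJ = 10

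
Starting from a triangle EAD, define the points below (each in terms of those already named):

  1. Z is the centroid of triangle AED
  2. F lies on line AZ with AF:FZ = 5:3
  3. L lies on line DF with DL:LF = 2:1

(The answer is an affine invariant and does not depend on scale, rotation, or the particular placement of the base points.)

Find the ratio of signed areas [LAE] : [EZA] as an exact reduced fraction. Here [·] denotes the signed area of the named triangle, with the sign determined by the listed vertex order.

[LAE]:[EZA] = 17/12

Assign E = (0, 0), A = (1, 0), D = (0, 1) — the answer is frame-independent, so this choice is without loss of generality.
1. Z is the centroid of triangle AED ⇒ Z = (1/3, 1/3)
2. F lies on line AZ with AF:FZ = 5:3 ⇒ F = (7/12, 5/24)
3. L lies on line DF with DL:LF = 2:1 ⇒ L = (7/18, 17/36)
2·[LAE] = -17/36, 2·[EZA] = -1/3
[LAE]:[EZA] = -17/36:-1/3 = 17/12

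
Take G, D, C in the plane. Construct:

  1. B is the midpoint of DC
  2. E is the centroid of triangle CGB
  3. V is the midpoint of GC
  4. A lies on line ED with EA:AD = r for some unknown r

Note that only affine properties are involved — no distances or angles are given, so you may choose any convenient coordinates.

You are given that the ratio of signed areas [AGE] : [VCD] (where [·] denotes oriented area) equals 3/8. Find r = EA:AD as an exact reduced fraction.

r = 3/5

Work in coordinates with G = (0, 0), D = (1, 0), C = (0, 1).
1. B is the midpoint of DC ⇒ B = (1/2, 1/2)
2. E is the centroid of triangle CGB ⇒ E = (1/6, 1/2)
3. V is the midpoint of GC ⇒ V = (0, 1/2)
4. With EA:AD = r, write λ = r/(r+1) so A = E + λ·(D−E); A is affine-linear in λ
Every point depending on A is an affine combination of A and λ-independent points, so each such coordinate is linear in λ; the λ² term in each signed area is a multiple of (D−E)×(D−E) = 0, so 2·[AGE] and 2·[VCD] are each linear in λ. Evaluating at λ=0 and λ=1:
  2·[AGE] = -1/2·λ,   2·[VCD] = -1/2
So [AGE]:[VCD] = (-1/2·λ) / (-1/2). Setting this equal to 3/8:
  -1/2·λ = 3/8·(-1/2)  ⇒  λ = 3/8
Then r = λ/(1−λ) = (3/8)/(5/8) = 3/5. Check: with r = 3/5, A = (23/48, 5/16) and [AGE]:[VCD] = 3/8 as required.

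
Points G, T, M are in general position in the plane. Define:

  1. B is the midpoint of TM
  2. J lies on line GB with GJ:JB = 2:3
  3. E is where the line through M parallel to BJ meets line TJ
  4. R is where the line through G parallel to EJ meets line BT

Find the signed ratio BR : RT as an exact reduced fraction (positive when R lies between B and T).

Choose coordinates G = (0, 0), T = (1, 0), M = (0, 1).
1. B is the midpoint of TM ⇒ B = (1/2, 1/2)
2. J lies on line GB with GJ:JB = 2:3 ⇒ J = (1/5, 1/5)
3. E is where the line through M parallel to BJ meets line TJ ⇒ E = (-3/5, 2/5)
4. R is where the line through G parallel to EJ meets line BT ⇒ R = (4/3, -1/3)
R = B + t·(T−B) with t = 5/3, so BR:RT = t:(1−t) = 5/3:-2/3

BR:RT = -5/2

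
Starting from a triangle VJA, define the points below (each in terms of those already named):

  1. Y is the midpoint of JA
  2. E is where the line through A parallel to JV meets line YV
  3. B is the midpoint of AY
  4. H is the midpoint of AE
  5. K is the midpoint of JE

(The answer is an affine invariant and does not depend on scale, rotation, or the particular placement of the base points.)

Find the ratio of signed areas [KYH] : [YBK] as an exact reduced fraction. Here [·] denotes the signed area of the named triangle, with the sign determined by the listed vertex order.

[KYH]:[YBK] = 2

Work in coordinates with V = (0, 0), J = (1, 0), A = (0, 1).
1. Y is the midpoint of JA ⇒ Y = (1/2, 1/2)
2. E is where the line through A parallel to JV meets line YV ⇒ E = (1, 1)
3. B is the midpoint of AY ⇒ B = (1/4, 3/4)
4. H is the midpoint of AE ⇒ H = (1/2, 1)
5. K is the midpoint of JE ⇒ K = (1, 1/2)
2·[KYH] = -1/4, 2·[YBK] = -1/8
[KYH]:[YBK] = -1/4:-1/8 = 2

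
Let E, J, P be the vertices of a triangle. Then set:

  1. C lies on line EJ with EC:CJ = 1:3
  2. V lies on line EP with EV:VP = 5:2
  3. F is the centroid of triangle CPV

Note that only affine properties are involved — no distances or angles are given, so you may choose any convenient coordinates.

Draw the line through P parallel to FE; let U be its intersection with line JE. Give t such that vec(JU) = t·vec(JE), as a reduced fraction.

Set E = (0, 0), J = (1, 0), P = (0, 1); any affine frame gives the same invariant.
1. C lies on line EJ with EC:CJ = 1:3 ⇒ C = (1/4, 0)
2. V lies on line EP with EV:VP = 5:2 ⇒ V = (0, 5/7)
3. F is the centroid of triangle CPV ⇒ F = (1/12, 4/7)
through P parallel to FE: direction (-1/12, -4/7); meets JE at U = (-7/48, 0)
U = J + t·(E−J) with t = 55/48

t = 55/48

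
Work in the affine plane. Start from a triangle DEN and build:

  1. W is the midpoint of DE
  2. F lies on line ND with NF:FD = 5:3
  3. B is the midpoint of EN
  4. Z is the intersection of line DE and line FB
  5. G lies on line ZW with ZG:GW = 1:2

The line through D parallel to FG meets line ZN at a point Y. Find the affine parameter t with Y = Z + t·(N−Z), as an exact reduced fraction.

t = -27/13

Work in coordinates with D = (0, 0), E = (1, 0), N = (0, 1).
1. W is the midpoint of DE ⇒ W = (1/2, 0)
2. F lies on line ND with NF:FD = 5:3 ⇒ F = (0, 3/8)
3. B is the midpoint of EN ⇒ B = (1/2, 1/2)
4. Z is the intersection of line DE and line FB ⇒ Z = (-3/2, 0)
5. G lies on line ZW with ZG:GW = 1:2 ⇒ G = (-5/6, 0)
through D parallel to FG: direction (-5/6, -3/8); meets ZN at Y = (-60/13, -27/13)
Y = Z + t·(N−Z) with t = -27/13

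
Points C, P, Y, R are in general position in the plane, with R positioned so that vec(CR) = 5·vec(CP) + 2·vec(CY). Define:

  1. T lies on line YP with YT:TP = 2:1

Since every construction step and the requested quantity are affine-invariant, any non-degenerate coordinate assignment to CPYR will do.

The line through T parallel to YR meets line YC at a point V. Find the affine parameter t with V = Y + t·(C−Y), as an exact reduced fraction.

t = 4/5

Work in coordinates with C = (0, 0), P = (1, 0), Y = (0, 1), R = (5, 2).
1. T lies on line YP with YT:TP = 2:1 ⇒ T = (2/3, 1/3)
through T parallel to YR: direction (5, 1); meets YC at V = (0, 1/5)
V = Y + t·(C−Y) with t = 4/5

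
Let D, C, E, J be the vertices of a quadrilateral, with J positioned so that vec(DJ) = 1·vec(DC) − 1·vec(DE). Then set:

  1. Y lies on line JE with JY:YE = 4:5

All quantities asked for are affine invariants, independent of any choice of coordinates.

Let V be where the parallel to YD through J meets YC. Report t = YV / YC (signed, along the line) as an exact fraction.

t = -4

Work in coordinates with D = (0, 0), C = (1, 0), E = (0, 1), J = (1, -1).
1. Y lies on line JE with JY:YE = 4:5 ⇒ Y = (5/9, -1/9)
through J parallel to YD: direction (-5/9, 1/9); meets YC at V = (-11/9, -5/9)
V = Y + t·(C−Y) with t = -4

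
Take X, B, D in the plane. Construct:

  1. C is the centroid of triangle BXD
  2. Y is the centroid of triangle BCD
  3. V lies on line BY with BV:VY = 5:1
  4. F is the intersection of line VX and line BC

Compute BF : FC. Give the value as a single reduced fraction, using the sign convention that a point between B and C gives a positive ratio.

BF:FC = 20/3

Choose coordinates X = (0, 0), B = (1, 0), D = (0, 1).
1. C is the centroid of triangle BXD ⇒ C = (1/3, 1/3)
2. Y is the centroid of triangle BCD ⇒ Y = (4/9, 4/9)
3. V lies on line BY with BV:VY = 5:1 ⇒ V = (29/54, 10/27)
4. F is the intersection of line VX and line BC ⇒ F = (29/69, 20/69)
F = B + t·(C−B) with t = 20/23, so BF:FC = t:(1−t) = 20/23:3/23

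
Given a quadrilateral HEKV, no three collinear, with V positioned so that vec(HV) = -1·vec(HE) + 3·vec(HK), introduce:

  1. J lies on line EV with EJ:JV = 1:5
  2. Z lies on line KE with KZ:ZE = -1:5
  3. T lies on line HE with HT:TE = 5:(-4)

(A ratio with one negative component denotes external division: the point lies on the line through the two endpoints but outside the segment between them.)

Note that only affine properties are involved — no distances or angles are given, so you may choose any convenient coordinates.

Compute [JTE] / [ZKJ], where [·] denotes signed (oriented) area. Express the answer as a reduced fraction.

Set H = (0, 0), E = (1, 0), K = (0, 1), V = (-1, 3); any affine frame gives the same invariant.
1. J lies on line EV with EJ:JV = 1:5 ⇒ J = (2/3, 1/2)
2. Z lies on line KE with KZ:ZE = -1:5 ⇒ Z = (-1/4, 5/4)
3. T lies on line HE with HT:TE = 5:(-4) ⇒ T = (5, 0)
2·[JTE] = -2, 2·[ZKJ] = 1/24
[JTE]:[ZKJ] = -2:1/24 = -48

[JTE]:[ZKJ] = -48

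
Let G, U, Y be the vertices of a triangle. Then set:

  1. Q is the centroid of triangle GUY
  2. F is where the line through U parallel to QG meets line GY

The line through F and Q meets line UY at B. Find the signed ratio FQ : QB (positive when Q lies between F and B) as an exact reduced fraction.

Set G = (0, 0), U = (1, 0), Y = (0, 1); any affine frame gives the same invariant.
1. Q is the centroid of triangle GUY ⇒ Q = (1/3, 1/3)
2. F is where the line through U parallel to QG meets line GY ⇒ F = (0, -1)
line FQ meets UY at B = (2/5, 3/5)
Q = F + t·(B−F) with t = 5/6, so FQ:QB = 5/6:1/6

FQ:QB = 5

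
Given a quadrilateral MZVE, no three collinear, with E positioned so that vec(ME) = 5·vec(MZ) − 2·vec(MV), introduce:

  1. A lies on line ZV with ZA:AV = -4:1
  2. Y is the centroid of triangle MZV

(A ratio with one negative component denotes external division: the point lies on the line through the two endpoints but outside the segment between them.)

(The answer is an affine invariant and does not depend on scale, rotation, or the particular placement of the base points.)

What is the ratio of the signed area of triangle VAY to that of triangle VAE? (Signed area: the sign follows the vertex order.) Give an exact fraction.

[VAY]:[VAE] = -1/6

Assign M = (0, 0), Z = (1, 0), V = (0, 1), E = (5, -2) — the answer is frame-independent, so this choice is without loss of generality.
1. A lies on line ZV with ZA:AV = -4:1 ⇒ A = (-1/3, 4/3)
2. Y is the centroid of triangle MZV ⇒ Y = (1/3, 1/3)
2·[VAY] = 1/9, 2·[VAE] = -2/3
[VAY]:[VAE] = 1/9:-2/3 = -1/6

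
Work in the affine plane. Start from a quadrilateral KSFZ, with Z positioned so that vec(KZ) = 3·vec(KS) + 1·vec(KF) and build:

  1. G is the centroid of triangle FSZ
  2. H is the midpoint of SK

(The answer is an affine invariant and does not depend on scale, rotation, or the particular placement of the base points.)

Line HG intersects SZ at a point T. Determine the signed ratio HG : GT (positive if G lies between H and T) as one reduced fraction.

HG:GT = -1/2

Set K = (0, 0), S = (1, 0), F = (0, 1), Z = (3, 1); any affine frame gives the same invariant.
1. G is the centroid of triangle FSZ ⇒ G = (4/3, 2/3)
2. H is the midpoint of SK ⇒ H = (1/2, 0)
line HG meets SZ at T = (-1/3, -2/3)
G = H + t·(T−H) with t = -1, so HG:GT = -1:2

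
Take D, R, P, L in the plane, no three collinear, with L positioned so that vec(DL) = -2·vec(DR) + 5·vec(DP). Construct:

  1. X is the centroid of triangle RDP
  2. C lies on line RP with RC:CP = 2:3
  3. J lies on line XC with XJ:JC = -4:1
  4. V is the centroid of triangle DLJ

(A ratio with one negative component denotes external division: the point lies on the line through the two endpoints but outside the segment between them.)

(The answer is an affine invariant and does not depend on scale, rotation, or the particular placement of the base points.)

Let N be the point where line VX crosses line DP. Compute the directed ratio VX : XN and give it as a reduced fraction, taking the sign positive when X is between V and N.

VX:XN = -104/45

Choose coordinates D = (0, 0), R = (1, 0), P = (0, 1), L = (-2, 5).
1. X is the centroid of triangle RDP ⇒ X = (1/3, 1/3)
2. C lies on line RP with RC:CP = 2:3 ⇒ C = (3/5, 2/5)
3. J lies on line XC with XJ:JC = -4:1 ⇒ J = (31/45, 19/45)
4. V is the centroid of triangle DLJ ⇒ V = (-59/135, 244/135)
line VX meets DP at N = (0, 101/104)
X = V + t·(N−V) with t = 104/59, so VX:XN = 104/59:-45/59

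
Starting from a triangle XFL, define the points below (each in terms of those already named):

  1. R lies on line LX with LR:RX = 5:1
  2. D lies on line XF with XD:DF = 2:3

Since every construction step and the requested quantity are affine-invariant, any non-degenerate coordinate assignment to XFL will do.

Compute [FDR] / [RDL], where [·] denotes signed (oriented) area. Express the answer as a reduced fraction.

[FDR]:[RDL] = -3/10

Set X = (0, 0), F = (1, 0), L = (0, 1); any affine frame gives the same invariant.
1. R lies on line LX with LR:RX = 5:1 ⇒ R = (0, 1/6)
2. D lies on line XF with XD:DF = 2:3 ⇒ D = (2/5, 0)
2·[FDR] = -1/10, 2·[RDL] = 1/3
[FDR]:[RDL] = -1/10:1/3 = -3/10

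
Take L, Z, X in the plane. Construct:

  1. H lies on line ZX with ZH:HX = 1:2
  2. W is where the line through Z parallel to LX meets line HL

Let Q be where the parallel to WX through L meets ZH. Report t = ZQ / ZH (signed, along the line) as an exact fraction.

Assign L = (0, 0), Z = (1, 0), X = (0, 1) — the answer is frame-independent, so this choice is without loss of generality.
1. H lies on line ZX with ZH:HX = 1:2 ⇒ H = (2/3, 1/3)
2. W is where the line through Z parallel to LX meets line HL ⇒ W = (1, 1/2)
through L parallel to WX: direction (-1, 1/2); meets ZH at Q = (2, -1)
Q = Z + t·(H−Z) with t = -3

t = -3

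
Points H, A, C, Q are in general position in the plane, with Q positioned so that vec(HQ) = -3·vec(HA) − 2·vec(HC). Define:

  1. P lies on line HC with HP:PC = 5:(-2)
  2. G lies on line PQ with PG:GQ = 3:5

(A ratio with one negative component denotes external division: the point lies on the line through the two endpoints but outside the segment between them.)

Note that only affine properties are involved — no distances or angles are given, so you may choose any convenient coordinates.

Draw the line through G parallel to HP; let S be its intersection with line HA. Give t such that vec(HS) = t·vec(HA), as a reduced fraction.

t = -9/8

Work in coordinates with H = (0, 0), A = (1, 0), C = (0, 1), Q = (-3, -2).
1. P lies on line HC with HP:PC = 5:(-2) ⇒ P = (0, 5/3)
2. G lies on line PQ with PG:GQ = 3:5 ⇒ G = (-9/8, 7/24)
through G parallel to HP: direction (0, 5/3); meets HA at S = (-9/8, 0)
S = H + t·(A−H) with t = -9/8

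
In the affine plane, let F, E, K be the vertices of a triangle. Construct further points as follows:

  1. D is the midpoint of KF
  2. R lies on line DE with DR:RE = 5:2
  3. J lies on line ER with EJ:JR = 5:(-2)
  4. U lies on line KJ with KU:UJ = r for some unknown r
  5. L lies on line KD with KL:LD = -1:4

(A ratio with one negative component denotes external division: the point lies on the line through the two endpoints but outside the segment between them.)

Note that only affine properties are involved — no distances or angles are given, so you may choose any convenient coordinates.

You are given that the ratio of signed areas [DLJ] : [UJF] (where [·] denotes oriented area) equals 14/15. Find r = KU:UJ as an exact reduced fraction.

Choose coordinates F = (0, 0), E = (1, 0), K = (0, 1).
1. D is the midpoint of KF ⇒ D = (0, 1/2)
2. R lies on line DE with DR:RE = 5:2 ⇒ R = (5/7, 1/7)
3. J lies on line ER with EJ:JR = 5:(-2) ⇒ J = (11/21, 5/21)
4. With KU:UJ = r, write λ = r/(r+1) so U = K + λ·(J−K); U is affine-linear in λ
5. L lies on line KD with KL:LD = -1:4 ⇒ L = (0, 7/6)
Every point depending on U is an affine combination of U and λ-independent points, so each such coordinate is linear in λ; the λ² term in each signed area is a multiple of (J−K)×(J−K) = 0, so 2·[DLJ] and 2·[UJF] are each linear in λ. Evaluating at λ=0 and λ=1:
  2·[DLJ] = -22/63,   2·[UJF] = 11/21·λ − 11/21
So [DLJ]:[UJF] = (-22/63) / (11/21·λ − 11/21). Setting this equal to 14/15:
  -22/63 = 14/15·(11/21·λ − 11/21)  ⇒  λ = 2/7
Then r = λ/(1−λ) = (2/7)/(5/7) = 2/5. Check: with r = 2/5, U = (22/147, 115/147) and [DLJ]:[UJF] = 14/15 as required.

r = 2/5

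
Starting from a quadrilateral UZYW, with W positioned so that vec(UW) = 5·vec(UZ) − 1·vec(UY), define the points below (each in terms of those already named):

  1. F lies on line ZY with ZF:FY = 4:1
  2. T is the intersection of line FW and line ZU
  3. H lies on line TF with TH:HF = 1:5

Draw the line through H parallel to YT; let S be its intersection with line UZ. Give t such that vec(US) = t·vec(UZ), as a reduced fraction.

t = 103/45

Assign U = (0, 0), Z = (1, 0), Y = (0, 1), W = (5, -1) — the answer is frame-independent, so this choice is without loss of generality.
1. F lies on line ZY with ZF:FY = 4:1 ⇒ F = (1/5, 4/5)
2. T is the intersection of line FW and line ZU ⇒ T = (7/3, 0)
3. H lies on line TF with TH:HF = 1:5 ⇒ H = (89/45, 2/15)
through H parallel to YT: direction (7/3, -1); meets UZ at S = (103/45, 0)
S = U + t·(Z−U) with t = 103/45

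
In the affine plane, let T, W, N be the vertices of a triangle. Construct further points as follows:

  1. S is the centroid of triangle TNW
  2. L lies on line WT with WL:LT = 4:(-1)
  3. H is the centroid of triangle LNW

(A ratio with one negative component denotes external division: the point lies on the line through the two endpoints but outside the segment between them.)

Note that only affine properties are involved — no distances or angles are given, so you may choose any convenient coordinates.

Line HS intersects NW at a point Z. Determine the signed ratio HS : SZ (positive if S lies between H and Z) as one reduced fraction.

Set T = (0, 0), W = (1, 0), N = (0, 1); any affine frame gives the same invariant.
1. S is the centroid of triangle TNW ⇒ S = (1/3, 1/3)
2. L lies on line WT with WL:LT = 4:(-1) ⇒ L = (-1/3, 0)
3. H is the centroid of triangle LNW ⇒ H = (2/9, 1/3)
line HS meets NW at Z = (2/3, 1/3)
S = H + t·(Z−H) with t = 1/4, so HS:SZ = 1/4:3/4

HS:SZ = 1/3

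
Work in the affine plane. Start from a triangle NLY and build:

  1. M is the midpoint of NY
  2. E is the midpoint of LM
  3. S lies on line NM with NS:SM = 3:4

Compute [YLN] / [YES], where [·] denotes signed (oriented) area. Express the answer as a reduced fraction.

[YLN]:[YES] = 28/11

Choose coordinates N = (0, 0), L = (1, 0), Y = (0, 1).
1. M is the midpoint of NY ⇒ M = (0, 1/2)
2. E is the midpoint of LM ⇒ E = (1/2, 1/4)
3. S lies on line NM with NS:SM = 3:4 ⇒ S = (0, 3/14)
2·[YLN] = -1, 2·[YES] = -11/28
[YLN]:[YES] = -1:-11/28 = 28/11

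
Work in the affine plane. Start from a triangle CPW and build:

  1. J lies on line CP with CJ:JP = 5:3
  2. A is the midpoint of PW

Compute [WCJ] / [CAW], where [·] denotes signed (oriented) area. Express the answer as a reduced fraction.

Assign C = (0, 0), P = (1, 0), W = (0, 1) — the answer is frame-independent, so this choice is without loss of generality.
1. J lies on line CP with CJ:JP = 5:3 ⇒ J = (5/8, 0)
2. A is the midpoint of PW ⇒ A = (1/2, 1/2)
2·[WCJ] = 5/8, 2·[CAW] = 1/2
[WCJ]:[CAW] = 5/8:1/2 = 5/4

[WCJ]:[CAW] = 5/4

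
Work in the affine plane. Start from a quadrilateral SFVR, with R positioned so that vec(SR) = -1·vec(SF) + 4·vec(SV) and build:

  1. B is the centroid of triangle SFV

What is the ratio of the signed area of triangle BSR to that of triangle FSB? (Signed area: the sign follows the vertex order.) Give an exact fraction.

[BSR]:[FSB] = 5

Set S = (0, 0), F = (1, 0), V = (0, 1), R = (-1, 4); any affine frame gives the same invariant.
1. B is the centroid of triangle SFV ⇒ B = (1/3, 1/3)
2·[BSR] = -5/3, 2·[FSB] = -1/3
[BSR]:[FSB] = -5/3:-1/3 = 5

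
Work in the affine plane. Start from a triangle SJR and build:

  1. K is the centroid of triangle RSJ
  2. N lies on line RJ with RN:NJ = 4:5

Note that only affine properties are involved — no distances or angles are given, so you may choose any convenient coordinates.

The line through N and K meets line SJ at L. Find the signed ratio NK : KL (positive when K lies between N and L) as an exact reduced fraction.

Assign S = (0, 0), J = (1, 0), R = (0, 1) — the answer is frame-independent, so this choice is without loss of generality.
1. K is the centroid of triangle RSJ ⇒ K = (1/3, 1/3)
2. N lies on line RJ with RN:NJ = 4:5 ⇒ N = (4/9, 5/9)
line NK meets SJ at L = (1/6, 0)
K = N + t·(L−N) with t = 2/5, so NK:KL = 2/5:3/5

NK:KL = 2/3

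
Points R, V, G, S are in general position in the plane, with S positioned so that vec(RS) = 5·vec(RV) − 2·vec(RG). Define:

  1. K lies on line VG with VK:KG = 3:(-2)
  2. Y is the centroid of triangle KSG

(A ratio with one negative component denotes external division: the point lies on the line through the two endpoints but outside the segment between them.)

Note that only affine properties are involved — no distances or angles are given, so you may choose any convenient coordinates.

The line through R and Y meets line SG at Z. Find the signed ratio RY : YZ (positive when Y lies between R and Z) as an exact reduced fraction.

Choose coordinates R = (0, 0), V = (1, 0), G = (0, 1), S = (5, -2).
1. K lies on line VG with VK:KG = 3:(-2) ⇒ K = (-2, 3)
2. Y is the centroid of triangle KSG ⇒ Y = (1, 2/3)
line RY meets SG at Z = (15/19, 10/19)
Y = R + t·(Z−R) with t = 19/15, so RY:YZ = 19/15:-4/15

RY:YZ = -19/4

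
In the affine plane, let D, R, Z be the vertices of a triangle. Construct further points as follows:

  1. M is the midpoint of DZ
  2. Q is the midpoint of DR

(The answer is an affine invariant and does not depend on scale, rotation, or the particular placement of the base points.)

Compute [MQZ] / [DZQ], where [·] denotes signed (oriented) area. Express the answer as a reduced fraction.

Assign D = (0, 0), R = (1, 0), Z = (0, 1) — the answer is frame-independent, so this choice is without loss of generality.
1. M is the midpoint of DZ ⇒ M = (0, 1/2)
2. Q is the midpoint of DR ⇒ Q = (1/2, 0)
2·[MQZ] = 1/4, 2·[DZQ] = -1/2
[MQZ]:[DZQ] = 1/4:-1/2 = -1/2

[MQZ]:[DZQ] = -1/2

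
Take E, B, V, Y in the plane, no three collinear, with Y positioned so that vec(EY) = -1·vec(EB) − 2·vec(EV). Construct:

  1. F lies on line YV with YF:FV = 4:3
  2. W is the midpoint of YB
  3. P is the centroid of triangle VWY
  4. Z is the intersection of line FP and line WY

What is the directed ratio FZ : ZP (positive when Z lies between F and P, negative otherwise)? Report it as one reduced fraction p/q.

FZ:ZP = -12/7

Set E = (0, 0), B = (1, 0), V = (0, 1), Y = (-1, -2); any affine frame gives the same invariant.
1. F lies on line YV with YF:FV = 4:3 ⇒ F = (-3/7, -2/7)
2. W is the midpoint of YB ⇒ W = (0, -1)
3. P is the centroid of triangle VWY ⇒ P = (-1/3, -2/3)
4. Z is the intersection of line FP and line WY ⇒ Z = (-1/5, -6/5)
Z = F + t·(P−F) with t = 12/5, so FZ:ZP = t:(1−t) = 12/5:-7/5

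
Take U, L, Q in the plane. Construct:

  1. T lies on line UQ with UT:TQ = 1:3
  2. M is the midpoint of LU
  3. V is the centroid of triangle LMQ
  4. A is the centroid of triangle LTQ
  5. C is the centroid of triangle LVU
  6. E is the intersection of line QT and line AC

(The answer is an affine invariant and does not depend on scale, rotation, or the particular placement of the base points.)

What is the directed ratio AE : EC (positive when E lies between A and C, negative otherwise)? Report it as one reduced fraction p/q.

Choose coordinates U = (0, 0), L = (1, 0), Q = (0, 1).
1. T lies on line UQ with UT:TQ = 1:3 ⇒ T = (0, 1/4)
2. M is the midpoint of LU ⇒ M = (1/2, 0)
3. V is the centroid of triangle LMQ ⇒ V = (1/2, 1/3)
4. A is the centroid of triangle LTQ ⇒ A = (1/3, 5/12)
5. C is the centroid of triangle LVU ⇒ C = (1/2, 1/9)
6. E is the intersection of line QT and line AC ⇒ E = (0, 37/36)
E = A + t·(C−A) with t = -2, so AE:EC = t:(1−t) = -2:3

AE:EC = -2/3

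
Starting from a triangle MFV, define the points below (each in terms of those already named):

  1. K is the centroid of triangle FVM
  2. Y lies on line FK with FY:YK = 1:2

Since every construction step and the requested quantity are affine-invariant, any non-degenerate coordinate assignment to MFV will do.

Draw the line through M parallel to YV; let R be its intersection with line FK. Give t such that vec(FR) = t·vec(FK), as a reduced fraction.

t = 8/3

Work in coordinates with M = (0, 0), F = (1, 0), V = (0, 1).
1. K is the centroid of triangle FVM ⇒ K = (1/3, 1/3)
2. Y lies on line FK with FY:YK = 1:2 ⇒ Y = (7/9, 1/9)
through M parallel to YV: direction (-7/9, 8/9); meets FK at R = (-7/9, 8/9)
R = F + t·(K−F) with t = 8/3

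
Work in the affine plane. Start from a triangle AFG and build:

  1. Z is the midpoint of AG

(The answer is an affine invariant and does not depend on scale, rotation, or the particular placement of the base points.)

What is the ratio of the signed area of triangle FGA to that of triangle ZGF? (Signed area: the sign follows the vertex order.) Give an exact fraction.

[FGA]:[ZGF] = -2

Choose coordinates A = (0, 0), F = (1, 0), G = (0, 1).
1. Z is the midpoint of AG ⇒ Z = (0, 1/2)
2·[FGA] = 1, 2·[ZGF] = -1/2
[FGA]:[ZGF] = 1:-1/2 = -2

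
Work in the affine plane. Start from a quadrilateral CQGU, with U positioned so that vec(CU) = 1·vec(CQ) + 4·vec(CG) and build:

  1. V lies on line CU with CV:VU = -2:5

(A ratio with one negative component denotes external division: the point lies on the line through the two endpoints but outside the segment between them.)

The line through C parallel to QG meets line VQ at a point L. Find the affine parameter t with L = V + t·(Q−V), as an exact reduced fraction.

t = 10/13

Assign C = (0, 0), Q = (1, 0), G = (0, 1), U = (1, 4) — the answer is frame-independent, so this choice is without loss of generality.
1. V lies on line CU with CV:VU = -2:5 ⇒ V = (-2/3, -8/3)
through C parallel to QG: direction (-1, 1); meets VQ at L = (8/13, -8/13)
L = V + t·(Q−V) with t = 10/13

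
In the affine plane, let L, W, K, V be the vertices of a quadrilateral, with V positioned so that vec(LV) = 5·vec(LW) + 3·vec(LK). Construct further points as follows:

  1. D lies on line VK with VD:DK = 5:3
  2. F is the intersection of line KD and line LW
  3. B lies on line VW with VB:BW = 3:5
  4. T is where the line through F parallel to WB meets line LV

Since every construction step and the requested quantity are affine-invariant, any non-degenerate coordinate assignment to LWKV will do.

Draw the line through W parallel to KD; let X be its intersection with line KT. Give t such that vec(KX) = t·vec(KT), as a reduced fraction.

Assign L = (0, 0), W = (1, 0), K = (0, 1), V = (5, 3) — the answer is frame-independent, so this choice is without loss of generality.
1. D lies on line VK with VD:DK = 5:3 ⇒ D = (15/8, 7/4)
2. F is the intersection of line KD and line LW ⇒ F = (-5/2, 0)
3. B lies on line VW with VB:BW = 3:5 ⇒ B = (7/2, 15/8)
4. T is where the line through F parallel to WB meets line LV ⇒ T = (-25/2, -15/2)
through W parallel to KD: direction (15/8, 3/4); meets KT at X = (-5, -12/5)
X = K + t·(T−K) with t = 2/5

t = 2/5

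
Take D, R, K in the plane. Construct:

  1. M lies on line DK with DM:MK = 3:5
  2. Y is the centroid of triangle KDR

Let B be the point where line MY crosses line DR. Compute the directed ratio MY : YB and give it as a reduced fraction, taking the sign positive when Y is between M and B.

MY:YB = 1/8

Work in coordinates with D = (0, 0), R = (1, 0), K = (0, 1).
1. M lies on line DK with DM:MK = 3:5 ⇒ M = (0, 3/8)
2. Y is the centroid of triangle KDR ⇒ Y = (1/3, 1/3)
line MY meets DR at B = (3, 0)
Y = M + t·(B−M) with t = 1/9, so MY:YB = 1/9:8/9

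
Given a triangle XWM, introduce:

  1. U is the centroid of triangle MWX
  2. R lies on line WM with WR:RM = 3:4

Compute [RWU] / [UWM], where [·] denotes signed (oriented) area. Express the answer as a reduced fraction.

Assign X = (0, 0), W = (1, 0), M = (0, 1) — the answer is frame-independent, so this choice is without loss of generality.
1. U is the centroid of triangle MWX ⇒ U = (1/3, 1/3)
2. R lies on line WM with WR:RM = 3:4 ⇒ R = (4/7, 3/7)
2·[RWU] = -1/7, 2·[UWM] = 1/3
[RWU]:[UWM] = -1/7:1/3 = -3/7

[RWU]:[UWM] = -3/7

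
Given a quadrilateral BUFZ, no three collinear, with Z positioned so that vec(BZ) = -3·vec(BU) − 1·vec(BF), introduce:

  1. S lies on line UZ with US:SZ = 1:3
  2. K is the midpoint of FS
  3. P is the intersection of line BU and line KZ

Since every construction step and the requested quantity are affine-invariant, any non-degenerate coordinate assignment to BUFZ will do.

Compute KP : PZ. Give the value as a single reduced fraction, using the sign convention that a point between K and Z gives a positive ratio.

Choose coordinates B = (0, 0), U = (1, 0), F = (0, 1), Z = (-3, -1).
1. S lies on line UZ with US:SZ = 1:3 ⇒ S = (0, -1/4)
2. K is the midpoint of FS ⇒ K = (0, 3/8)
3. P is the intersection of line BU and line KZ ⇒ P = (-9/11, 0)
P = K + t·(Z−K) with t = 3/11, so KP:PZ = t:(1−t) = 3/11:8/11

KP:PZ = 3/8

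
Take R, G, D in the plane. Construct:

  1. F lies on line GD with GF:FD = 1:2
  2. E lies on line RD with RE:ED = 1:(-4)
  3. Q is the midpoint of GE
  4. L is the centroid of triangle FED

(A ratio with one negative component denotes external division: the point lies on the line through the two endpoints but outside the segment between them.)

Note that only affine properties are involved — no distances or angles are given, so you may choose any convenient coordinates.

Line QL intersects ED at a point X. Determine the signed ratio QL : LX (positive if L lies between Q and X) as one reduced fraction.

Assign R = (0, 0), G = (1, 0), D = (0, 1) — the answer is frame-independent, so this choice is without loss of generality.
1. F lies on line GD with GF:FD = 1:2 ⇒ F = (2/3, 1/3)
2. E lies on line RD with RE:ED = 1:(-4) ⇒ E = (0, -1/3)
3. Q is the midpoint of GE ⇒ Q = (1/2, -1/6)
4. L is the centroid of triangle FED ⇒ L = (2/9, 1/3)
line QL meets ED at X = (0, 11/15)
L = Q + t·(X−Q) with t = 5/9, so QL:LX = 5/9:4/9

QL:LX = 5/4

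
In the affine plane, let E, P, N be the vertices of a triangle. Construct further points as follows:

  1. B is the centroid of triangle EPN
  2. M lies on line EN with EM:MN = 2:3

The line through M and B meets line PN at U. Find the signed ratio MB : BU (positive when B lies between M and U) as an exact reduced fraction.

Work in coordinates with E = (0, 0), P = (1, 0), N = (0, 1).
1. B is the centroid of triangle EPN ⇒ B = (1/3, 1/3)
2. M lies on line EN with EM:MN = 2:3 ⇒ M = (0, 2/5)
line MB meets PN at U = (3/4, 1/4)
B = M + t·(U−M) with t = 4/9, so MB:BU = 4/9:5/9

MB:BU = 4/5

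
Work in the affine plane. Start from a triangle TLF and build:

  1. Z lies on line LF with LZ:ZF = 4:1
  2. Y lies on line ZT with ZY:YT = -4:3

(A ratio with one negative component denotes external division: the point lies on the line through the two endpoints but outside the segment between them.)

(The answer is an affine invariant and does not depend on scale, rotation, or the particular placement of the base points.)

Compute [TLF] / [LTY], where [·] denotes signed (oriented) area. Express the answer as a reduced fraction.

[TLF]:[LTY] = 5/12

Assign T = (0, 0), L = (1, 0), F = (0, 1) — the answer is frame-independent, so this choice is without loss of generality.
1. Z lies on line LF with LZ:ZF = 4:1 ⇒ Z = (1/5, 4/5)
2. Y lies on line ZT with ZY:YT = -4:3 ⇒ Y = (-3/5, -12/5)
2·[TLF] = 1, 2·[LTY] = 12/5
[TLF]:[LTY] = 1:12/5 = 5/12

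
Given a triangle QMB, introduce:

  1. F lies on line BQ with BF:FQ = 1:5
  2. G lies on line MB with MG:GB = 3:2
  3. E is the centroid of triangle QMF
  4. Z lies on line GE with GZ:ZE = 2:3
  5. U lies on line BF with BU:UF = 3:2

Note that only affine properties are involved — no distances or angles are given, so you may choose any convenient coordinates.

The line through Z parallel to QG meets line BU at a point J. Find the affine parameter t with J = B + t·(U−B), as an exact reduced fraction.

t = 98/9

Choose coordinates Q = (0, 0), M = (1, 0), B = (0, 1).
1. F lies on line BQ with BF:FQ = 1:5 ⇒ F = (0, 5/6)
2. G lies on line MB with MG:GB = 3:2 ⇒ G = (2/5, 3/5)
3. E is the centroid of triangle QMF ⇒ E = (1/3, 5/18)
4. Z lies on line GE with GZ:ZE = 2:3 ⇒ Z = (28/75, 106/225)
5. U lies on line BF with BU:UF = 3:2 ⇒ U = (0, 9/10)
through Z parallel to QG: direction (2/5, 3/5); meets BU at J = (0, -4/45)
J = B + t·(U−B) with t = 98/9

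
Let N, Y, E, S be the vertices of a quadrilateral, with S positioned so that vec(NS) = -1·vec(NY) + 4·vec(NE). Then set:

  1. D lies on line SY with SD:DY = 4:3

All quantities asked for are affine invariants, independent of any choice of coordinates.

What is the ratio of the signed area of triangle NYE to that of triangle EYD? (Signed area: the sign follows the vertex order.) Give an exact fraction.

[NYE]:[EYD] = 7/6

Choose coordinates N = (0, 0), Y = (1, 0), E = (0, 1), S = (-1, 4).
1. D lies on line SY with SD:DY = 4:3 ⇒ D = (1/7, 12/7)
2·[NYE] = 1, 2·[EYD] = 6/7
[NYE]:[EYD] = 1:6/7 = 7/6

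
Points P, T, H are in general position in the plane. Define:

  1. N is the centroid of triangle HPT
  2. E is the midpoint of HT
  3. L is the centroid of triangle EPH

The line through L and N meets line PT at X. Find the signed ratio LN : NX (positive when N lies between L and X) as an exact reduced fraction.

Assign P = (0, 0), T = (1, 0), H = (0, 1) — the answer is frame-independent, so this choice is without loss of generality.
1. N is the centroid of triangle HPT ⇒ N = (1/3, 1/3)
2. E is the midpoint of HT ⇒ E = (1/2, 1/2)
3. L is the centroid of triangle EPH ⇒ L = (1/6, 1/2)
line LN meets PT at X = (2/3, 0)
N = L + t·(X−L) with t = 1/3, so LN:NX = 1/3:2/3

LN:NX = 1/2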